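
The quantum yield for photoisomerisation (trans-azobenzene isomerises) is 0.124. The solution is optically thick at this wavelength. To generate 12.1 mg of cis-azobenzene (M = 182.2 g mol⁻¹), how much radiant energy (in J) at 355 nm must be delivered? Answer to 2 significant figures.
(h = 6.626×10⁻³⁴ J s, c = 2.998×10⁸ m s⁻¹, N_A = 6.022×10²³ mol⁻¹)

Product: 12.1 mg / 182.2 g mol⁻¹ = 6.641×10⁻⁵ mol.
Photons that must be absorbed: 6.641×10⁻⁵ / 0.124 = 5.356×10⁻⁴ mol.
Photon energy: hc/λ = 5.596×10⁻¹⁹ J; per mole, 3.370×10⁵ J mol⁻¹.
Energy required: 5.356×10⁻⁴ × 3.370×10⁵ = 180 J.

180 J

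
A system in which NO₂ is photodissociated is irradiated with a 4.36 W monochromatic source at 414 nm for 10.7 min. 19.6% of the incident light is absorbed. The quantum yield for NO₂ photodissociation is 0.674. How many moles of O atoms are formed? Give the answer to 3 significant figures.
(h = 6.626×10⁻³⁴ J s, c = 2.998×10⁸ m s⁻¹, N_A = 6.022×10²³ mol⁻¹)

0.00128 mol

Photon energy at 414 nm: hc/λ = (6.626×10⁻³⁴)(2.998×10⁸)/(414×10⁻⁹) = 4.798×10⁻¹⁹ J.
Energy delivered: (4.36 W)(642 s) = 2799 J.
Photons incident: 2799 / 4.798×10⁻¹⁹ = 5.834×10²¹, i.e. 5.834×10²¹/6.022×10²³ = 0.009688 mol.
Photons absorbed: 0.196 × 0.009688 = 0.001899 mol.
Product: Φ × n_abs = 0.674 × 0.001899 = 0.001280 mol.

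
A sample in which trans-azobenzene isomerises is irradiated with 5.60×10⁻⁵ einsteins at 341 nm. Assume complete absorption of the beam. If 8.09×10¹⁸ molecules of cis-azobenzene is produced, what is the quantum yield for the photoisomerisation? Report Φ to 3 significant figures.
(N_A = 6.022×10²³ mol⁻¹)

Product: 8.09×10¹⁸ / 6.022×10²³ = 1.343×10⁻⁵ mol.
Φ = 1.343×10⁻⁵ mol / 5.60×10⁻⁵ mol photons = 0.240.

Φ = 0.240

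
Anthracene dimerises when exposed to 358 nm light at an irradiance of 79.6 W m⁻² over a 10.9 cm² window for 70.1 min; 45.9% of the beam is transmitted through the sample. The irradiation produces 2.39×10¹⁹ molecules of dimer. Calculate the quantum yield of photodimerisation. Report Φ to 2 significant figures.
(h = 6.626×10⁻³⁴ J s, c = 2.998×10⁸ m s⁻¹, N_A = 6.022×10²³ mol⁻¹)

Product: 2.39×10¹⁹ / 6.022×10²³ = 3.969×10⁻⁵ mol.
Photon energy at 358 nm: hc/λ = (6.626×10⁻³⁴)(2.998×10⁸)/(358×10⁻⁹) = 5.549×10⁻¹⁹ J.
Energy delivered: (79.6 W m⁻²)(10.9×10⁻⁴ m²)(4206 s) = 364.9 J.
Photons incident: 364.9 / 5.549×10⁻¹⁹ = 6.576×10²⁰, i.e. 6.576×10²⁰/6.022×10²³ = 0.001092 mol.
Fraction absorbed: 1 − 45.9/100 = 0.5410.
Photons absorbed: 0.5410 × 0.001092 = 5.908×10⁻⁴ mol.
Φ = 3.969×10⁻⁵ mol / 5.908×10⁻⁴ mol photons = 0.067.

Φ = 0.067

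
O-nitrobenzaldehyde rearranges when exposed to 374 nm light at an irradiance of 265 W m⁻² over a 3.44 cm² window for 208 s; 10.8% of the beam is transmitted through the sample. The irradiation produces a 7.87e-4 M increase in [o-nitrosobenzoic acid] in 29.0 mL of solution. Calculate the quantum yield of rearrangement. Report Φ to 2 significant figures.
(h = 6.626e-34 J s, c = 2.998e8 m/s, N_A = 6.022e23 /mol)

Φ = 0.43

Product: (7.87e-4 M)(0.029 L) = 2.282e-5 mol.
Photon energy at 374 nm: hc/λ = (6.626e-34)(2.998e8)/(374e-9) = 5.311e-19 J.
Energy delivered: (265 W m⁻²)(3.44e-4 m²)(208 s) = 18.96 J.
Photons incident: 18.96 / 5.311e-19 = 3.570e19, i.e. 3.570e19/6.022e23 = 5.928e-5 mol.
Fraction absorbed: 1 − 10.8/100 = 0.8920.
Photons absorbed: 0.8920 × 5.928e-5 = 5.288e-5 mol.
Φ = 2.282e-5 mol / 5.288e-5 mol photons = 0.43.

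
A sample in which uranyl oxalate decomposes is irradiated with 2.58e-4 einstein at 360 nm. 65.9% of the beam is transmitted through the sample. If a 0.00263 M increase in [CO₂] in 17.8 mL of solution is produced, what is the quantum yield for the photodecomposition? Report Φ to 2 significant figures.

Φ = 0.53

Product: (0.00263 M)(0.0178 L) = 4.681e-5 mol.
Fraction absorbed: 1 − 65.9/100 = 0.3410.
Photons absorbed: 0.3410 × 2.58e-4 = 8.798e-5 mol.
Φ = 4.681e-5 mol / 8.798e-5 mol photons = 0.53.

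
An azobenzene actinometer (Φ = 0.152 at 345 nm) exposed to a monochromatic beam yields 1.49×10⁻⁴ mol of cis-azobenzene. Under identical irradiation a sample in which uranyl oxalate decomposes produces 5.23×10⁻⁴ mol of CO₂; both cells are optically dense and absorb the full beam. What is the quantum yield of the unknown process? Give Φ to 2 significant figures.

Photons absorbed by the actinometer: 1.49×10⁻⁴ / 0.152 = 9.803×10⁻⁴ mol.
Φ(unknown) = 5.23×10⁻⁴ / 9.803×10⁻⁴ = 0.53.

Φ = 0.53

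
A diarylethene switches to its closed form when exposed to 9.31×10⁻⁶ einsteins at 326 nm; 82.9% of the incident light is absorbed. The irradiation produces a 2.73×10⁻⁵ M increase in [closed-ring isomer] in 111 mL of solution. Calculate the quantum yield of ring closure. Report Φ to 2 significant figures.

Φ = 0.39

Product: (2.73×10⁻⁵ M)(0.111 L) = 3.030×10⁻⁶ mol.
Photons absorbed: 0.829 × 9.31×10⁻⁶ = 7.718×10⁻⁶ mol.
Φ = 3.030×10⁻⁶ mol / 7.718×10⁻⁶ mol photons = 0.39.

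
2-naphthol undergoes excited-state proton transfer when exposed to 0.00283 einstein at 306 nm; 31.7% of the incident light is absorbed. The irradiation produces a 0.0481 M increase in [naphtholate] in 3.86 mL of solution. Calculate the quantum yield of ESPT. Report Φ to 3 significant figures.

Φ = 0.207

Product: (0.0481 M)(0.00386 L) = 1.857×10⁻⁴ mol.
Photons absorbed: 0.317 × 0.00283 = 8.971×10⁻⁴ mol.
Φ = 1.857×10⁻⁴ mol / 8.971×10⁻⁴ mol photons = 0.207.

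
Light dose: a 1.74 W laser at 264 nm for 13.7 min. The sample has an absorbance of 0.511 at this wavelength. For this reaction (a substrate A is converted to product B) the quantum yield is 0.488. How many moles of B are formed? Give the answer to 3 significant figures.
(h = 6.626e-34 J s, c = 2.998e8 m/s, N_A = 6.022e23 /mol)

Photon energy at 264 nm: hc/λ = (6.626e-34)(2.998e8)/(264e-9) = 7.525e-19 J.
Energy delivered: (1.74 W)(822 s) = 1430 J.
Photons incident: 1430 / 7.525e-19 = 1.900e21, i.e. 1.900e21/6.022e23 = 0.003155 mol.
Fraction absorbed: 1 − 10^(−0.511) = 0.6917.
Photons absorbed: 0.6917 × 0.003155 = 0.002182 mol.
Product: Φ × n_abs = 0.488 × 0.002182 = 0.001065 mol.

0.00107 mol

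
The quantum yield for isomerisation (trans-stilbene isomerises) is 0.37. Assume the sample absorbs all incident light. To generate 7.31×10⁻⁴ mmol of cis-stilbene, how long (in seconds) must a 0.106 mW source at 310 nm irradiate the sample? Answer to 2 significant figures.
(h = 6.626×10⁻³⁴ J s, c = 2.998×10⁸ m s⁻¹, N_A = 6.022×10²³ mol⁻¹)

Product: 7.31×10⁻⁴ mmol = 7.31×10⁻⁷ mol.
Photons that must be absorbed: 7.31×10⁻⁷ / 0.37 = 1.976×10⁻⁶ mol.
Photon energy: hc/λ = 6.408×10⁻¹⁹ J; per mole, 3.859×10⁵ J mol⁻¹.
Energy required: 1.976×10⁻⁶ × 3.859×10⁵ = 0.7625 J.
Time: 0.7625 J / 0.000106 W = 7200 s.

t ≈ 7200 s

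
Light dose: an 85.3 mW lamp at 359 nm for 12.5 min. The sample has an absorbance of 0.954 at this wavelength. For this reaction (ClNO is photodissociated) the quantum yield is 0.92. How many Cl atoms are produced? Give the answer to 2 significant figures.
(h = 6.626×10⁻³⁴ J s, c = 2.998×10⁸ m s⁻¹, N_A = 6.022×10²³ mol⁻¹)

Photon energy at 359 nm: hc/λ = (6.626×10⁻³⁴)(2.998×10⁸)/(359×10⁻⁹) = 5.533×10⁻¹⁹ J.
Energy delivered: (85.3 mW)(750 s) = 63.98 J.
Photons incident: 63.98 / 5.533×10⁻¹⁹ = 1.156×10²⁰, i.e. 1.156×10²⁰/6.022×10²³ = 1.920×10⁻⁴ mol.
Fraction absorbed: 1 − 10^(−0.954) = 0.8888.
Photons absorbed: 0.8888 × 1.920×10⁻⁴ = 1.706×10⁻⁴ mol.
Product: Φ × n_abs = 0.92 × 1.706×10⁻⁴ = 1.570×10⁻⁴ mol.
As a count: 1.570×10⁻⁴ × 6.022×10²³ = 9.5×10¹⁹.

9.5×10¹⁹ atoms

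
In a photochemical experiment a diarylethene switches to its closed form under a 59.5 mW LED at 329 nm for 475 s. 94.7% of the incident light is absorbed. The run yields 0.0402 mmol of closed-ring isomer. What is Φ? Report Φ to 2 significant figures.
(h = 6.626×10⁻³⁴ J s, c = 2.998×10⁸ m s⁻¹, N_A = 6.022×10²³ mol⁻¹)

Product: 0.0402 mmol = 4.02×10⁻⁵ mol.
Photon energy at 329 nm: hc/λ = (6.626×10⁻³⁴)(2.998×10⁸)/(329×10⁻⁹) = 6.038×10⁻¹⁹ J.
Energy delivered: (59.5 mW)(475 s) = 28.26 J.
Photons incident: 28.26 / 6.038×10⁻¹⁹ = 4.680×10¹⁹, i.e. 4.680×10¹⁹/6.022×10²³ = 7.772×10⁻⁵ mol.
Photons absorbed: 0.947 × 7.772×10⁻⁵ = 7.360×10⁻⁵ mol.
Φ = 4.02×10⁻⁵ mol / 7.360×10⁻⁵ mol photons = 0.55.

Φ = 0.55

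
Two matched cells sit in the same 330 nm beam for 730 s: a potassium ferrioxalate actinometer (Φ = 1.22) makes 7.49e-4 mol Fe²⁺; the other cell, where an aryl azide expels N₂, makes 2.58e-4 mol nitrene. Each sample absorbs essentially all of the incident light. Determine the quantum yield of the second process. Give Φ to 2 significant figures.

Φ = 0.42

Photons absorbed by the actinometer: 7.49e-4 / 1.22 = 6.139e-4 mol.
Φ(unknown) = 2.58e-4 / 6.139e-4 = 0.42.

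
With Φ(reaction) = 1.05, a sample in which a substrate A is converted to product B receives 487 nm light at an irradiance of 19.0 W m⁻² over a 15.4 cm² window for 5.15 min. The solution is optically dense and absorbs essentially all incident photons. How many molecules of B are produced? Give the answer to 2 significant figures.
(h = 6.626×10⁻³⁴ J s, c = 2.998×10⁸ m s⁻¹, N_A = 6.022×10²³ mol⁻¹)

2.3×10¹⁹ molecules

Photon energy at 487 nm: hc/λ = (6.626×10⁻³⁴)(2.998×10⁸)/(487×10⁻⁹) = 4.079×10⁻¹⁹ J.
Energy delivered: (19.0 W m⁻²)(15.4×10⁻⁴ m²)(309 s) = 9.041 J.
Photons incident: 9.041 / 4.079×10⁻¹⁹ = 2.216×10¹⁹, i.e. 2.216×10¹⁹/6.022×10²³ = 3.680×10⁻⁵ mol.
Product: Φ × n_abs = 1.05 × 3.680×10⁻⁵ = 3.864×10⁻⁵ mol.
As a count: 3.864×10⁻⁵ × 6.022×10²³ = 2.3×10¹⁹.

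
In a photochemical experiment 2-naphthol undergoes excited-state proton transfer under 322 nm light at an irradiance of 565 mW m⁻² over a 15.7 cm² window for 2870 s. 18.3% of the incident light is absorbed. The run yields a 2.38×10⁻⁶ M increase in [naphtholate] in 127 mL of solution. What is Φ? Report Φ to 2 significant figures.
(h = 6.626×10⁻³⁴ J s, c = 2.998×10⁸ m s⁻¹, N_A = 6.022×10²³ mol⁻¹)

Product: (2.38×10⁻⁶ M)(0.127 L) = 3.023×10⁻⁷ mol.
Photon energy at 322 nm: hc/λ = (6.626×10⁻³⁴)(2.998×10⁸)/(322×10⁻⁹) = 6.169×10⁻¹⁹ J.
Energy delivered: (565 mW m⁻²)(15.7×10⁻⁴ m²)(2870 s) = 2.546 J.
Photons incident: 2.546 / 6.169×10⁻¹⁹ = 4.127×10¹⁸, i.e. 4.127×10¹⁸/6.022×10²³ = 6.853×10⁻⁶ mol.
Photons absorbed: 0.183 × 6.853×10⁻⁶ = 1.254×10⁻⁶ mol.
Φ = 3.023×10⁻⁷ mol / 1.254×10⁻⁶ mol photons = 0.24.

Φ = 0.24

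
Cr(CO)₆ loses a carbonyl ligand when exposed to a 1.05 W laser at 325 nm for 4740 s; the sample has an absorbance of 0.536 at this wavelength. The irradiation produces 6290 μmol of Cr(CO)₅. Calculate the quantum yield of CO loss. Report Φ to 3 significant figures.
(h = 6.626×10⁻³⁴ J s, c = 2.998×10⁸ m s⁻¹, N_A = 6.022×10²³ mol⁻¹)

Φ = 0.656

Product: 6290 μmol = 0.00629 mol.
Photon energy at 325 nm: hc/λ = (6.626×10⁻³⁴)(2.998×10⁸)/(325×10⁻⁹) = 6.112×10⁻¹⁹ J.
Energy delivered: (1.05 W)(4740 s) = 4977 J.
Photons incident: 4977 / 6.112×10⁻¹⁹ = 8.143×10²¹, i.e. 8.143×10²¹/6.022×10²³ = 0.01352 mol.
Fraction absorbed: 1 − 10^(−0.536) = 0.7089.
Photons absorbed: 0.7089 × 0.01352 = 0.009584 mol.
Φ = 0.00629 mol / 0.009584 mol photons = 0.656.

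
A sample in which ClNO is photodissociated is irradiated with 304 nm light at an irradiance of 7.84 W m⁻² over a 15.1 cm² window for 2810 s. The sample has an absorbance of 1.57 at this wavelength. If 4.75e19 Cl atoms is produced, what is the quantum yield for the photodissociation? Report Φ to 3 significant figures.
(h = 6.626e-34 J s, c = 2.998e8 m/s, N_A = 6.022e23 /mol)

Φ = 0.959

Product: 4.75e19 / 6.022e23 = 7.888e-5 mol.
Photon energy at 304 nm: hc/λ = (6.626e-34)(2.998e8)/(304e-9) = 6.534e-19 J.
Energy delivered: (7.84 W m⁻²)(15.1e-4 m²)(2810 s) = 33.27 J.
Photons incident: 33.27 / 6.534e-19 = 5.092e19, i.e. 5.092e19/6.022e23 = 8.456e-5 mol.
Fraction absorbed: 1 − 10^(−1.57) = 0.9731.
Photons absorbed: 0.9731 × 8.456e-5 = 8.229e-5 mol.
Φ = 7.888e-5 mol / 8.229e-5 mol photons = 0.959.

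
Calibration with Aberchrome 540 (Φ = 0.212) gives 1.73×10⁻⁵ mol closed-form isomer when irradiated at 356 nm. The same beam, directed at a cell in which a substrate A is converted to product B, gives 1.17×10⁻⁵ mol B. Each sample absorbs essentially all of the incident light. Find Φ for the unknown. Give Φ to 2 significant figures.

Φ = 0.14

Photons absorbed by the actinometer: 1.73×10⁻⁵ / 0.212 = 8.160×10⁻⁵ mol.
Φ(unknown) = 1.17×10⁻⁵ / 8.160×10⁻⁵ = 0.14.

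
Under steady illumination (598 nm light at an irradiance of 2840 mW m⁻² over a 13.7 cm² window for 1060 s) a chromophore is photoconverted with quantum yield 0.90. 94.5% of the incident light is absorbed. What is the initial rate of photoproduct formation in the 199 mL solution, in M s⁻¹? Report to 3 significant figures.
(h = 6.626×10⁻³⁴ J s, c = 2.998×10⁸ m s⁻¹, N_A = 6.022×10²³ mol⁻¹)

8.31×10⁻⁸ M s⁻¹

Photon energy at 598 nm: hc/λ = (6.626×10⁻³⁴)(2.998×10⁸)/(598×10⁻⁹) = 3.322×10⁻¹⁹ J.
Energy delivered: (2840 mW m⁻²)(13.7×10⁻⁴ m²)(1060 s) = 4.124 J.
Photons incident: 4.124 / 3.322×10⁻¹⁹ = 1.241×10¹⁹, i.e. 1.241×10¹⁹/6.022×10²³ = 2.061×10⁻⁵ mol.
Photons absorbed: 0.945 × 2.061×10⁻⁵ = 1.948×10⁻⁵ mol.
Product formed: 0.90 × 1.948×10⁻⁵ = 1.753×10⁻⁵ mol.
Rate: 1.753×10⁻⁵ mol / (1060 s × 0.199 L) = 8.31×10⁻⁸ M s⁻¹.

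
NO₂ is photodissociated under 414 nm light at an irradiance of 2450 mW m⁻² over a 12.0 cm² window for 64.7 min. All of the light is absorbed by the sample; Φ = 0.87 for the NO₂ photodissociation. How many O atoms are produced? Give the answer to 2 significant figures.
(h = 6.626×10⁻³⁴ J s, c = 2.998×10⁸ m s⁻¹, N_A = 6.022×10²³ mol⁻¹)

2.1×10¹⁹ atoms

Photon energy at 414 nm: hc/λ = (6.626×10⁻³⁴)(2.998×10⁸)/(414×10⁻⁹) = 4.798×10⁻¹⁹ J.
Energy delivered: (2450 mW m⁻²)(12.0×10⁻⁴ m²)(3882 s) = 11.41 J.
Photons incident: 11.41 / 4.798×10⁻¹⁹ = 2.378×10¹⁹, i.e. 2.378×10¹⁹/6.022×10²³ = 3.949×10⁻⁵ mol.
Product: Φ × n_abs = 0.87 × 3.949×10⁻⁵ = 3.436×10⁻⁵ mol.
As a count: 3.436×10⁻⁵ × 6.022×10²³ = 2.1×10¹⁹.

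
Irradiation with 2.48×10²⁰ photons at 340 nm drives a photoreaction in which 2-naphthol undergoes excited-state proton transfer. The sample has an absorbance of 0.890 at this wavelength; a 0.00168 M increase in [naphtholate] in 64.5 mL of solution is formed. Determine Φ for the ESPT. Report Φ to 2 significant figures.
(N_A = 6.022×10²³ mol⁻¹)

Φ = 0.30

Product: (0.00168 M)(0.0645 L) = 1.084×10⁻⁴ mol.
Moles of photons: 2.48×10²⁰ / 6.022×10²³ = 4.118×10⁻⁴ mol.
Fraction absorbed: 1 − 10^(−0.890) = 0.8712.
Photons absorbed: 0.8712 × 4.118×10⁻⁴ = 3.588×10⁻⁴ mol.
Φ = 1.084×10⁻⁴ mol / 3.588×10⁻⁴ mol photons = 0.30.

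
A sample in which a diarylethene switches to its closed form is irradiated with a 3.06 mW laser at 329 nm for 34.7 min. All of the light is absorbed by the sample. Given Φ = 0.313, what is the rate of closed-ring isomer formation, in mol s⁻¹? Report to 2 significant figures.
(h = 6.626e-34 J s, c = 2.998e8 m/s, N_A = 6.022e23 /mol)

2.6e-9 mol s⁻¹

Photon energy at 329 nm: hc/λ = (6.626e-34)(2.998e8)/(329e-9) = 6.038e-19 J.
Energy delivered: (3.06 mW)(2082 s) = 6.371 J.
Photons incident: 6.371 / 6.038e-19 = 1.055e19, i.e. 1.055e19/6.022e23 = 1.752e-5 mol.
Product formed: 0.313 × 1.752e-5 = 5.484e-6 mol.
Rate: 5.484e-6 / 2082 s = 2.6e-9 mol s⁻¹.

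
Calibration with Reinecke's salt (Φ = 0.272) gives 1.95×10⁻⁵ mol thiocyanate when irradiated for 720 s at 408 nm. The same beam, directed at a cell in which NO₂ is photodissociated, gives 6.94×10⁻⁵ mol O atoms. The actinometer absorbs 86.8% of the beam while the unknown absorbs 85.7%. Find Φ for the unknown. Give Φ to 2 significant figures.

Φ = 0.98

Photons absorbed by the actinometer: 1.95×10⁻⁵ / 0.272 = 7.169×10⁻⁵ mol.
Incident flux: 7.169×10⁻⁵ / 0.868 = 8.259×10⁻⁵ einstein.
Absorbed by unknown: 0.857 × 8.259×10⁻⁵ = 7.078×10⁻⁵ mol.
Φ(unknown) = 6.94×10⁻⁵ / 7.078×10⁻⁵ = 0.98.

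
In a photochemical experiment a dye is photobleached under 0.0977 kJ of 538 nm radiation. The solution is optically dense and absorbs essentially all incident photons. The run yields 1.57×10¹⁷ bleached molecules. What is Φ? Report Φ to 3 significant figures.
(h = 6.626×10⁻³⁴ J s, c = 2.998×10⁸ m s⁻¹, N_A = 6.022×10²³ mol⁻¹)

Φ = 5.93×10⁻⁴

Product: 1.57×10¹⁷ / 6.022×10²³ = 2.607×10⁻⁷ mol.
Photon energy at 538 nm: hc/λ = (6.626×10⁻³⁴)(2.998×10⁸)/(538×10⁻⁹) = 3.692×10⁻¹⁹ J.
Incident energy: 0.0977 kJ = 97.7 J.
Photons incident: 97.7 / 3.692×10⁻¹⁹ = 2.646×10²⁰, i.e. 2.646×10²⁰/6.022×10²³ = 4.394×10⁻⁴ mol.
Φ = 2.607×10⁻⁷ mol / 4.394×10⁻⁴ mol photons = 5.93×10⁻⁴.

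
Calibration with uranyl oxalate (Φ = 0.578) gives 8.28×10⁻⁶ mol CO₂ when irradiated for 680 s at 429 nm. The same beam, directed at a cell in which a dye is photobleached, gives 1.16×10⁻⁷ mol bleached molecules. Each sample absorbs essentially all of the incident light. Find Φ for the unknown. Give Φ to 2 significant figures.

Photons absorbed by the actinometer: 8.28×10⁻⁶ / 0.578 = 1.433×10⁻⁵ mol.
Φ(unknown) = 1.16×10⁻⁷ / 1.433×10⁻⁵ = 0.0081.

Φ = 0.0081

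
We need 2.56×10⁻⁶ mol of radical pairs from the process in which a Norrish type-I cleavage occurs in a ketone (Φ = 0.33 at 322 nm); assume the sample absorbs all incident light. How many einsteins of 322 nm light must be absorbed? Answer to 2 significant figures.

7.8×10⁻⁶ einstein

Photons that must be absorbed: 2.56×10⁻⁶ / 0.33 = 7.758×10⁻⁶ mol.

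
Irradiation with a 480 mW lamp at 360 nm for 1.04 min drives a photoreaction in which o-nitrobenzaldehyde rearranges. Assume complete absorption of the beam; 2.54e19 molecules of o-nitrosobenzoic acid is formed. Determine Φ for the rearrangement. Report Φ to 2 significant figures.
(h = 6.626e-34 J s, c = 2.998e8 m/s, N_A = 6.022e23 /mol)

Φ = 0.47

Product: 2.54e19 / 6.022e23 = 4.218e-5 mol.
Photon energy at 360 nm: hc/λ = (6.626e-34)(2.998e8)/(360e-9) = 5.518e-19 J.
Energy delivered: (480 mW)(62.4 s) = 29.95 J.
Photons incident: 29.95 / 5.518e-19 = 5.428e19, i.e. 5.428e19/6.022e23 = 9.014e-5 mol.
Φ = 4.218e-5 mol / 9.014e-5 mol photons = 0.47.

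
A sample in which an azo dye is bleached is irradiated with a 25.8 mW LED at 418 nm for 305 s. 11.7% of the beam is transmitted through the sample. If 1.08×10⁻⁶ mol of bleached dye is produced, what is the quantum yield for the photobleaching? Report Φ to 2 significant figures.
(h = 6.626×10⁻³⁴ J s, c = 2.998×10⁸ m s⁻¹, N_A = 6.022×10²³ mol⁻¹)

Φ = 0.044

Photon energy at 418 nm: hc/λ = (6.626×10⁻³⁴)(2.998×10⁸)/(418×10⁻⁹) = 4.752×10⁻¹⁹ J.
Energy delivered: (25.8 mW)(305 s) = 7.869 J.
Photons incident: 7.869 / 4.752×10⁻¹⁹ = 1.656×10¹⁹, i.e. 1.656×10¹⁹/6.022×10²³ = 2.750×10⁻⁵ mol.
Fraction absorbed: 1 − 11.7/100 = 0.8830.
Photons absorbed: 0.8830 × 2.750×10⁻⁵ = 2.428×10⁻⁵ mol.
Φ = 1.08×10⁻⁶ mol / 2.428×10⁻⁵ mol photons = 0.044.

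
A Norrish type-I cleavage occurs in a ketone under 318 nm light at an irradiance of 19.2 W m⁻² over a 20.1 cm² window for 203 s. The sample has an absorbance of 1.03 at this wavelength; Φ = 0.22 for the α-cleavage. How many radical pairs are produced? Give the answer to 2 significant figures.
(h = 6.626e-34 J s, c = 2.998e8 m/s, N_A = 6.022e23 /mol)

Photon energy at 318 nm: hc/λ = (6.626e-34)(2.998e8)/(318e-9) = 6.247e-19 J.
Energy delivered: (19.2 W m⁻²)(20.1e-4 m²)(203 s) = 7.834 J.
Photons incident: 7.834 / 6.247e-19 = 1.254e19, i.e. 1.254e19/6.022e23 = 2.082e-5 mol.
Fraction absorbed: 1 − 10^(−1.03) = 0.9067.
Photons absorbed: 0.9067 × 2.082e-5 = 1.888e-5 mol.
Product: Φ × n_abs = 0.22 × 1.888e-5 = 4.154e-6 mol.
As a count: 4.154e-6 × 6.022e23 = 2.5e18.

2.5e18 radical pairs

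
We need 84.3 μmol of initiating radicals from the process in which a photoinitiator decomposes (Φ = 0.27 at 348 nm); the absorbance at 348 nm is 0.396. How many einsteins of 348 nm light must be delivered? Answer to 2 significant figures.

Product: 84.3 μmol = 8.43e-5 mol.
Photons that must be absorbed: 8.43e-5 / 0.27 = 3.122e-4 mol.
Fraction absorbed: 1 − 10^(−0.396) = 0.5982.
Incident photons needed: 3.122e-4 / 0.5982 = 5.219e-4 mol.

5.2e-4 einstein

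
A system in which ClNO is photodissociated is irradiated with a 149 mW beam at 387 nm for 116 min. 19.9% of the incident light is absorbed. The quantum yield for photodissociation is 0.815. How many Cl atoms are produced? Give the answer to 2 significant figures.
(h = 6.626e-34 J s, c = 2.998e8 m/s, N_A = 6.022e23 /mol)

Photon energy at 387 nm: hc/λ = (6.626e-34)(2.998e8)/(387e-9) = 5.133e-19 J.
Energy delivered: (149 mW)(6960 s) = 1037 J.
Photons incident: 1037 / 5.133e-19 = 2.020e21, i.e. 2.020e21/6.022e23 = 0.003354 mol.
Photons absorbed: 0.199 × 0.003354 = 6.674e-4 mol.
Product: Φ × n_abs = 0.815 × 6.674e-4 = 5.439e-4 mol.
As a count: 5.439e-4 × 6.022e23 = 3.3e20.

3.3e20 atoms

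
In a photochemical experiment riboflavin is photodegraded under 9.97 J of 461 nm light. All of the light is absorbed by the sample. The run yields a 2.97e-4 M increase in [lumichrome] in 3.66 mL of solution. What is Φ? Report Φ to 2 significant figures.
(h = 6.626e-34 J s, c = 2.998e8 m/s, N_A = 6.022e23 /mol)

Φ = 0.028

Product: (2.97e-4 M)(0.00366 L) = 1.087e-6 mol.
Photon energy at 461 nm: hc/λ = (6.626e-34)(2.998e8)/(461e-9) = 4.309e-19 J.
Photons incident: 9.97 / 4.309e-19 = 2.314e19, i.e. 2.314e19/6.022e23 = 3.843e-5 mol.
Φ = 1.087e-6 mol / 3.843e-5 mol photons = 0.028.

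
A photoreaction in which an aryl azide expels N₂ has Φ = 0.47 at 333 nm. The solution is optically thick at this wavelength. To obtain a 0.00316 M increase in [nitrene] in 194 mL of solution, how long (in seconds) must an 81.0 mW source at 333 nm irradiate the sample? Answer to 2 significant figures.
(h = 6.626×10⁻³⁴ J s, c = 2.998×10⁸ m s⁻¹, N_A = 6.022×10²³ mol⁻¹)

t ≈ 5800 s

Product: (0.00316 M)(0.194 L) = 6.130×10⁻⁴ mol.
Photons that must be absorbed: 6.130×10⁻⁴ / 0.47 = 0.001304 mol.
Photon energy: hc/λ = 5.965×10⁻¹⁹ J; per mole, 3.592×10⁵ J mol⁻¹.
Energy required: 0.001304 × 3.592×10⁵ = 468.4 J.
Time: 468.4 J / 0.081 W = 5800 s.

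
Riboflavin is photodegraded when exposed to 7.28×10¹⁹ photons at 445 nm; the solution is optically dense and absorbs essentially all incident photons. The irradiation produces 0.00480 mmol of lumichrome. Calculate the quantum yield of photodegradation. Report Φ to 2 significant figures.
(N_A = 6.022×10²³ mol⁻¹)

Product: 0.00480 mmol = 4.80×10⁻⁶ mol.
Moles of photons: 7.28×10¹⁹ / 6.022×10²³ = 1.209×10⁻⁴ mol.
Φ = 4.80×10⁻⁶ mol / 1.209×10⁻⁴ mol photons = 0.040.

Φ = 0.040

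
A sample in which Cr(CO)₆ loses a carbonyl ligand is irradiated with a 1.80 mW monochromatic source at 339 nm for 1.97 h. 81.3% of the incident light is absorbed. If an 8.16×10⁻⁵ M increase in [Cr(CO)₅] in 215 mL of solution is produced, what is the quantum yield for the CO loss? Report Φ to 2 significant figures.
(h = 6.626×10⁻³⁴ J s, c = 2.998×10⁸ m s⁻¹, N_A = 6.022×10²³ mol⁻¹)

Φ = 0.60

Product: (8.16×10⁻⁵ M)(0.215 L) = 1.754×10⁻⁵ mol.
Photon energy at 339 nm: hc/λ = (6.626×10⁻³⁴)(2.998×10⁸)/(339×10⁻⁹) = 5.860×10⁻¹⁹ J.
Energy delivered: (1.80 mW)(7092 s) = 12.77 J.
Photons incident: 12.77 / 5.860×10⁻¹⁹ = 2.179×10¹⁹, i.e. 2.179×10¹⁹/6.022×10²³ = 3.618×10⁻⁵ mol.
Photons absorbed: 0.813 × 3.618×10⁻⁵ = 2.941×10⁻⁵ mol.
Φ = 1.754×10⁻⁵ mol / 2.941×10⁻⁵ mol photons = 0.60.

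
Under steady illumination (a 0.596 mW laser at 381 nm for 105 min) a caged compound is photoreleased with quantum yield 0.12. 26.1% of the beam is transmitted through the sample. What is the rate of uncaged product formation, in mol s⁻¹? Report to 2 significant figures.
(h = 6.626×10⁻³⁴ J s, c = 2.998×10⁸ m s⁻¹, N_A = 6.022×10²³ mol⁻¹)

Photon energy at 381 nm: hc/λ = (6.626×10⁻³⁴)(2.998×10⁸)/(381×10⁻⁹) = 5.214×10⁻¹⁹ J.
Energy delivered: (0.596 mW)(6300 s) = 3.755 J.
Photons incident: 3.755 / 5.214×10⁻¹⁹ = 7.202×10¹⁸, i.e. 7.202×10¹⁸/6.022×10²³ = 1.196×10⁻⁵ mol.
Fraction absorbed: 1 − 26.1/100 = 0.7390.
Photons absorbed: 0.7390 × 1.196×10⁻⁵ = 8.838×10⁻⁶ mol.
Product formed: 0.12 × 8.838×10⁻⁶ = 1.061×10⁻⁶ mol.
Rate: 1.061×10⁻⁶ / 6300 s = 1.7×10⁻¹⁰ mol s⁻¹.

1.7×10⁻¹⁰ mol s⁻¹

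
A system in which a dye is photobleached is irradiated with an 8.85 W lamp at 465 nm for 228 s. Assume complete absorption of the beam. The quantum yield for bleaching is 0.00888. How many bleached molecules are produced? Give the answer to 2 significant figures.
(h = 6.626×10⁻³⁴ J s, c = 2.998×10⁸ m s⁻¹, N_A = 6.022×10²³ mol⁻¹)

Photon energy at 465 nm: hc/λ = (6.626×10⁻³⁴)(2.998×10⁸)/(465×10⁻⁹) = 4.272×10⁻¹⁹ J.
Energy delivered: (8.85 W)(228 s) = 2018 J.
Photons incident: 2018 / 4.272×10⁻¹⁹ = 4.724×10²¹, i.e. 4.724×10²¹/6.022×10²³ = 0.007845 mol.
Product: Φ × n_abs = 0.00888 × 0.007845 = 6.966×10⁻⁵ mol.
As a count: 6.966×10⁻⁵ × 6.022×10²³ = 4.2×10¹⁹.

4.2×10¹⁹ bleached molecules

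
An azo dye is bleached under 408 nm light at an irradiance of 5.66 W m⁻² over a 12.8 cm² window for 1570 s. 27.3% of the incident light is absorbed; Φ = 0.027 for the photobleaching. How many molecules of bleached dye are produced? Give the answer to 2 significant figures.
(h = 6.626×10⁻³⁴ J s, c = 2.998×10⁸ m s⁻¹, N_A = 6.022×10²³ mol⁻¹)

1.7×10¹⁷ molecules

Photon energy at 408 nm: hc/λ = (6.626×10⁻³⁴)(2.998×10⁸)/(408×10⁻⁹) = 4.869×10⁻¹⁹ J.
Energy delivered: (5.66 W m⁻²)(12.8×10⁻⁴ m²)(1570 s) = 11.37 J.
Photons incident: 11.37 / 4.869×10⁻¹⁹ = 2.335×10¹⁹, i.e. 2.335×10¹⁹/6.022×10²³ = 3.877×10⁻⁵ mol.
Photons absorbed: 0.273 × 3.877×10⁻⁵ = 1.058×10⁻⁵ mol.
Product: Φ × n_abs = 0.027 × 1.058×10⁻⁵ = 2.857×10⁻⁷ mol.
As a count: 2.857×10⁻⁷ × 6.022×10²³ = 1.7×10¹⁷.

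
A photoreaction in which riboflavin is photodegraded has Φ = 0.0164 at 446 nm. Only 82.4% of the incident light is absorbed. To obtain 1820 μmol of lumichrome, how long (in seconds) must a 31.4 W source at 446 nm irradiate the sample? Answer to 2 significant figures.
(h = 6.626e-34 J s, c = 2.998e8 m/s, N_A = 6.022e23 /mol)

t ≈ 1200 s

Product: 1820 μmol = 0.00182 mol.
Photons that must be absorbed: 0.00182 / 0.0164 = 0.1110 mol.
Incident photons needed: 0.1110 / 0.824 = 0.1347 mol.
Photon energy: hc/λ = 4.454e-19 J; per mole, 2.682e5 J mol⁻¹.
Energy required: 0.1347 × 2.682e5 = 3.613e4 J.
Time: 3.613e4 J / 31.4 W = 1200 s.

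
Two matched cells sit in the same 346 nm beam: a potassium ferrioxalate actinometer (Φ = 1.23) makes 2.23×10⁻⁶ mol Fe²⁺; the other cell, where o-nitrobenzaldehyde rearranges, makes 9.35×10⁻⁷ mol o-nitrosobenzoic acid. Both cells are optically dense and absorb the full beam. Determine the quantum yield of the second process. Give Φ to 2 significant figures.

Φ = 0.52

Photons absorbed by the actinometer: 2.23×10⁻⁶ / 1.23 = 1.813×10⁻⁶ mol.
Φ(unknown) = 9.35×10⁻⁷ / 1.813×10⁻⁶ = 0.52.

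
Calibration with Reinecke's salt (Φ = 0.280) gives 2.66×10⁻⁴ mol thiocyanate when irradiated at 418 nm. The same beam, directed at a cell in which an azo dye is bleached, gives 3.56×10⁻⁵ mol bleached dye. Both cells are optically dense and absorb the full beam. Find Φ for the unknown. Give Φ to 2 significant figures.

Φ = 0.037

Photons absorbed by the actinometer: 2.66×10⁻⁴ / 0.280 = 9.500×10⁻⁴ mol.
Φ(unknown) = 3.56×10⁻⁵ / 9.500×10⁻⁴ = 0.037.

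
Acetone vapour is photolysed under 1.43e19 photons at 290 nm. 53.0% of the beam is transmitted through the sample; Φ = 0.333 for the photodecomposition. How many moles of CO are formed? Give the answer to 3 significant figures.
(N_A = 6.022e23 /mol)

Moles of photons: 1.43e19 / 6.022e23 = 2.375e-5 mol.
Fraction absorbed: 1 − 53.0/100 = 0.4700.
Photons absorbed: 0.4700 × 2.375e-5 = 1.116e-5 mol.
Product: Φ × n_abs = 0.333 × 1.116e-5 = 3.716e-6 mol.

3.72e-6 mol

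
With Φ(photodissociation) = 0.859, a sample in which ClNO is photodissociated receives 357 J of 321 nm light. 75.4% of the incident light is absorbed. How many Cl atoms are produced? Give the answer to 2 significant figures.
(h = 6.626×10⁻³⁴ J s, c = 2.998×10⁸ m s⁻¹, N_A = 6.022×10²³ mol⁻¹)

Photon energy at 321 nm: hc/λ = (6.626×10⁻³⁴)(2.998×10⁸)/(321×10⁻⁹) = 6.188×10⁻¹⁹ J.
Photons incident: 357 / 6.188×10⁻¹⁹ = 5.769×10²⁰, i.e. 5.769×10²⁰/6.022×10²³ = 9.580×10⁻⁴ mol.
Photons absorbed: 0.754 × 9.580×10⁻⁴ = 7.223×10⁻⁴ mol.
Product: Φ × n_abs = 0.859 × 7.223×10⁻⁴ = 6.205×10⁻⁴ mol.
As a count: 6.205×10⁻⁴ × 6.022×10²³ = 3.7×10²⁰.

3.7×10²⁰ atoms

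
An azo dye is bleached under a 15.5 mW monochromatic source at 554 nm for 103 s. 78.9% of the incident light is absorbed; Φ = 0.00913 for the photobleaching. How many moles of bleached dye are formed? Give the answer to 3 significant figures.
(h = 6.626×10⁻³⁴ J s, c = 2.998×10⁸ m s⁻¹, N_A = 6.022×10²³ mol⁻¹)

5.33×10⁻⁸ mol

Photon energy at 554 nm: hc/λ = (6.626×10⁻³⁴)(2.998×10⁸)/(554×10⁻⁹) = 3.586×10⁻¹⁹ J.
Energy delivered: (15.5 mW)(103 s) = 1.597 J.
Photons incident: 1.597 / 3.586×10⁻¹⁹ = 4.453×10¹⁸, i.e. 4.453×10¹⁸/6.022×10²³ = 7.395×10⁻⁶ mol.
Photons absorbed: 0.789 × 7.395×10⁻⁶ = 5.835×10⁻⁶ mol.
Product: Φ × n_abs = 0.00913 × 5.835×10⁻⁶ = 5.327×10⁻⁸ mol.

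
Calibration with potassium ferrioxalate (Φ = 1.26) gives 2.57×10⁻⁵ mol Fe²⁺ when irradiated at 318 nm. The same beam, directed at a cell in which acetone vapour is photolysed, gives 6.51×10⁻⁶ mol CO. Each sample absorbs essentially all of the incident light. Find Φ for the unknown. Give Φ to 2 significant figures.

Photons absorbed by the actinometer: 2.57×10⁻⁵ / 1.26 = 2.040×10⁻⁵ mol.
Φ(unknown) = 6.51×10⁻⁶ / 2.040×10⁻⁵ = 0.32.

Φ = 0.32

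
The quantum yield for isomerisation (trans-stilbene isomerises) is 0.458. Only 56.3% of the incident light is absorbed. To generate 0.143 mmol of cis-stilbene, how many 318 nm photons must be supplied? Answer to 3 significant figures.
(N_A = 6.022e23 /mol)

Product: 0.143 mmol = 1.43e-4 mol.
Photons that must be absorbed: 1.43e-4 / 0.458 = 3.122e-4 mol.
Incident photons needed: 3.122e-4 / 0.563 = 5.545e-4 mol.
Photon count: 5.545e-4 × 6.022e23 = 3.34e20.

3.34e20 photons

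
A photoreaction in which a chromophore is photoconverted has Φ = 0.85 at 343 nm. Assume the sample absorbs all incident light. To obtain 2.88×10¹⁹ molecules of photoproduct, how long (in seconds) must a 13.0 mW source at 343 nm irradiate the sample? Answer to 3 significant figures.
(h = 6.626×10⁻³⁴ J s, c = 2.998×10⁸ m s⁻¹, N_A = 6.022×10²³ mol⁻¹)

t ≈ 1510 s

Product: 2.88×10¹⁹ / 6.022×10²³ = 4.782×10⁻⁵ mol.
Photons that must be absorbed: 4.782×10⁻⁵ / 0.85 = 5.626×10⁻⁵ mol.
Photon energy: hc/λ = 5.791×10⁻¹⁹ J; per mole, 3.487×10⁵ J mol⁻¹.
Energy required: 5.626×10⁻⁵ × 3.487×10⁵ = 19.62 J.
Time: 19.62 J / 0.013 W = 1510 s.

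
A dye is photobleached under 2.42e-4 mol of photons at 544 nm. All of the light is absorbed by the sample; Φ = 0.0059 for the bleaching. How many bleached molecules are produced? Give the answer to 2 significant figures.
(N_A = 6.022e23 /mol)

Product: Φ × n_abs = 0.0059 × 2.42e-4 = 1.428e-6 mol.
As a count: 1.428e-6 × 6.022e23 = 8.6e17.

8.6e17 bleached molecules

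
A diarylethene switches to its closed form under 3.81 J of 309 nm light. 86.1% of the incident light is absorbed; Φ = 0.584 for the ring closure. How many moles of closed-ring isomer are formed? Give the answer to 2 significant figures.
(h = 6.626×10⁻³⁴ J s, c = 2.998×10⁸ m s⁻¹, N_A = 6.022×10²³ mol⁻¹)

4.9×10⁻⁶ mol

Photon energy at 309 nm: hc/λ = (6.626×10⁻³⁴)(2.998×10⁸)/(309×10⁻⁹) = 6.429×10⁻¹⁹ J.
Photons incident: 3.81 / 6.429×10⁻¹⁹ = 5.926×10¹⁸, i.e. 5.926×10¹⁸/6.022×10²³ = 9.841×10⁻⁶ mol.
Photons absorbed: 0.861 × 9.841×10⁻⁶ = 8.473×10⁻⁶ mol.
Product: Φ × n_abs = 0.584 × 8.473×10⁻⁶ = 4.948×10⁻⁶ mol.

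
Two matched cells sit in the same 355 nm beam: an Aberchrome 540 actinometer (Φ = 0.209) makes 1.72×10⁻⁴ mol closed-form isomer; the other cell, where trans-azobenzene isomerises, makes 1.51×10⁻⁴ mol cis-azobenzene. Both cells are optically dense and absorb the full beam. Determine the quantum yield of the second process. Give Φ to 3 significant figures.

Φ = 0.183

Photons absorbed by the actinometer: 1.72×10⁻⁴ / 0.209 = 8.230×10⁻⁴ mol.
Φ(unknown) = 1.51×10⁻⁴ / 8.230×10⁻⁴ = 0.183.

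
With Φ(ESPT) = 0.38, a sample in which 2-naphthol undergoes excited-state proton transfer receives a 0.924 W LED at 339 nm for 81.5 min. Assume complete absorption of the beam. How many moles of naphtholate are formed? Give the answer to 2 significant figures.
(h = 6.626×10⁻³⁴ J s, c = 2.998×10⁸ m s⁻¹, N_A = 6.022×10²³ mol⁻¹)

0.0049 mol

Photon energy at 339 nm: hc/λ = (6.626×10⁻³⁴)(2.998×10⁸)/(339×10⁻⁹) = 5.860×10⁻¹⁹ J.
Energy delivered: (0.924 W)(4890 s) = 4518 J.
Photons incident: 4518 / 5.860×10⁻¹⁹ = 7.710×10²¹, i.e. 7.710×10²¹/6.022×10²³ = 0.01280 mol.
Product: Φ × n_abs = 0.38 × 0.01280 = 0.004864 mol.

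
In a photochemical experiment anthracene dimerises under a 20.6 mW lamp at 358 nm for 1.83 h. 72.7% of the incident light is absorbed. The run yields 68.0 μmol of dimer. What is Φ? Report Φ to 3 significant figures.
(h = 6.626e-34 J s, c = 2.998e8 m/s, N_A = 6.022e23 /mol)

Product: 68.0 μmol = 6.80e-5 mol.
Photon energy at 358 nm: hc/λ = (6.626e-34)(2.998e8)/(358e-9) = 5.549e-19 J.
Energy delivered: (20.6 mW)(6588 s) = 135.7 J.
Photons incident: 135.7 / 5.549e-19 = 2.445e20, i.e. 2.445e20/6.022e23 = 4.060e-4 mol.
Photons absorbed: 0.727 × 4.060e-4 = 2.952e-4 mol.
Φ = 6.80e-5 mol / 2.952e-4 mol photons = 0.230.

Φ = 0.230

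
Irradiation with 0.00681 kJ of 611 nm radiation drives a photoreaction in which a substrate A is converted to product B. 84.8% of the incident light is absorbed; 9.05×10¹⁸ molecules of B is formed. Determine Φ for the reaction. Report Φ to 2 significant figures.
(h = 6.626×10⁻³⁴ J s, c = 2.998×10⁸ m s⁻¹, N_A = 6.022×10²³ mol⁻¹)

Product: 9.05×10¹⁸ / 6.022×10²³ = 1.503×10⁻⁵ mol.
Photon energy at 611 nm: hc/λ = (6.626×10⁻³⁴)(2.998×10⁸)/(611×10⁻⁹) = 3.251×10⁻¹⁹ J.
Incident energy: 0.00681 kJ = 6.81 J.
Photons incident: 6.81 / 3.251×10⁻¹⁹ = 2.095×10¹⁹, i.e. 2.095×10¹⁹/6.022×10²³ = 3.479×10⁻⁵ mol.
Photons absorbed: 0.848 × 3.479×10⁻⁵ = 2.950×10⁻⁵ mol.
Φ = 1.503×10⁻⁵ mol / 2.950×10⁻⁵ mol photons = 0.51.

Φ = 0.51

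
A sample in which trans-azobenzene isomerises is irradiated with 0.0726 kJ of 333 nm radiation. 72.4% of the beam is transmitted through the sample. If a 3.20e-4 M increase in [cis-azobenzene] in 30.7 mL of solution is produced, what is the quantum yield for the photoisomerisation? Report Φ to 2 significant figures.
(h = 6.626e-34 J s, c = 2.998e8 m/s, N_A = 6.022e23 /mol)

Φ = 0.18

Product: (3.20e-4 M)(0.0307 L) = 9.824e-6 mol.
Photon energy at 333 nm: hc/λ = (6.626e-34)(2.998e8)/(333e-9) = 5.965e-19 J.
Incident energy: 0.0726 kJ = 72.6 J.
Photons incident: 72.6 / 5.965e-19 = 1.217e20, i.e. 1.217e20/6.022e23 = 2.021e-4 mol.
Fraction absorbed: 1 − 72.4/100 = 0.2760.
Photons absorbed: 0.2760 × 2.021e-4 = 5.578e-5 mol.
Φ = 9.824e-6 mol / 5.578e-5 mol photons = 0.18.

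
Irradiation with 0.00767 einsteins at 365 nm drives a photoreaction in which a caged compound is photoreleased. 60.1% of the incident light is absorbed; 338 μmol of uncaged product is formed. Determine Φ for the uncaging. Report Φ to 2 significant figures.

Φ = 0.073

Product: 338 μmol = 3.38×10⁻⁴ mol.
Photons absorbed: 0.601 × 0.00767 = 0.004610 mol.
Φ = 3.38×10⁻⁴ mol / 0.004610 mol photons = 0.073.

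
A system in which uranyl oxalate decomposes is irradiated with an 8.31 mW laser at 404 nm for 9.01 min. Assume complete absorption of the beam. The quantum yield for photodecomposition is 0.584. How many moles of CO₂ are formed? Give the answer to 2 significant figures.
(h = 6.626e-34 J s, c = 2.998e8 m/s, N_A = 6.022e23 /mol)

Photon energy at 404 nm: hc/λ = (6.626e-34)(2.998e8)/(404e-9) = 4.917e-19 J.
Energy delivered: (8.31 mW)(540.6 s) = 4.492 J.
Photons incident: 4.492 / 4.917e-19 = 9.136e18, i.e. 9.136e18/6.022e23 = 1.517e-5 mol.
Product: Φ × n_abs = 0.584 × 1.517e-5 = 8.859e-6 mol.

8.9e-6 mol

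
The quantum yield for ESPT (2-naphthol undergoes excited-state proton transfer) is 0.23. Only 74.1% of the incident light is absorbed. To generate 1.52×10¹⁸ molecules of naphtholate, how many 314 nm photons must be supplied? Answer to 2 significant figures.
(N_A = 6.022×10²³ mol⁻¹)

Product: 1.52×10¹⁸ / 6.022×10²³ = 2.524×10⁻⁶ mol.
Photons that must be absorbed: 2.524×10⁻⁶ / 0.23 = 1.097×10⁻⁵ mol.
Incident photons needed: 1.097×10⁻⁵ / 0.741 = 1.480×10⁻⁵ mol.
Photon count: 1.480×10⁻⁵ × 6.022×10²³ = 8.9×10¹⁸.

8.9×10¹⁸ photons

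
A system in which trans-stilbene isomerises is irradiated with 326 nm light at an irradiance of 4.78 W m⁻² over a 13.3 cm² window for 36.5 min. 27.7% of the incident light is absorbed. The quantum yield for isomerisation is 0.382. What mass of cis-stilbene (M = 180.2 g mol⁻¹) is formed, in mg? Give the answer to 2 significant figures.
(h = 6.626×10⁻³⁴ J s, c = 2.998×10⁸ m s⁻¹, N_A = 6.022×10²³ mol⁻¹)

0.72 mg

Photon energy at 326 nm: hc/λ = (6.626×10⁻³⁴)(2.998×10⁸)/(326×10⁻⁹) = 6.093×10⁻¹⁹ J.
Energy delivered: (4.78 W m⁻²)(13.3×10⁻⁴ m²)(2190 s) = 13.92 J.
Photons incident: 13.92 / 6.093×10⁻¹⁹ = 2.285×10¹⁹, i.e. 2.285×10¹⁹/6.022×10²³ = 3.794×10⁻⁵ mol.
Photons absorbed: 0.277 × 3.794×10⁻⁵ = 1.051×10⁻⁵ mol.
Product: Φ × n_abs = 0.382 × 1.051×10⁻⁵ = 4.015×10⁻⁶ mol.
Mass: 4.015×10⁻⁶ × 180.2 = 7.235×10⁻⁴ g = 0.72 mg.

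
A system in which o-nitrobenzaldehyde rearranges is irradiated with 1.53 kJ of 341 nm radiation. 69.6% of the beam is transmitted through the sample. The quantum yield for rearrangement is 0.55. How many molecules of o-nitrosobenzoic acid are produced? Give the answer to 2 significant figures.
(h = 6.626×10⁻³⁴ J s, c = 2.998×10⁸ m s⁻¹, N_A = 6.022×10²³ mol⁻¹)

4.4×10²⁰ molecules

Photon energy at 341 nm: hc/λ = (6.626×10⁻³⁴)(2.998×10⁸)/(341×10⁻⁹) = 5.825×10⁻¹⁹ J.
Incident energy: 1.53 kJ = 1530 J.
Photons incident: 1530 / 5.825×10⁻¹⁹ = 2.627×10²¹, i.e. 2.627×10²¹/6.022×10²³ = 0.004362 mol.
Fraction absorbed: 1 − 69.6/100 = 0.3040.
Photons absorbed: 0.3040 × 0.004362 = 0.001326 mol.
Product: Φ × n_abs = 0.55 × 0.001326 = 7.293×10⁻⁴ mol.
As a count: 7.293×10⁻⁴ × 6.022×10²³ = 4.4×10²⁰.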